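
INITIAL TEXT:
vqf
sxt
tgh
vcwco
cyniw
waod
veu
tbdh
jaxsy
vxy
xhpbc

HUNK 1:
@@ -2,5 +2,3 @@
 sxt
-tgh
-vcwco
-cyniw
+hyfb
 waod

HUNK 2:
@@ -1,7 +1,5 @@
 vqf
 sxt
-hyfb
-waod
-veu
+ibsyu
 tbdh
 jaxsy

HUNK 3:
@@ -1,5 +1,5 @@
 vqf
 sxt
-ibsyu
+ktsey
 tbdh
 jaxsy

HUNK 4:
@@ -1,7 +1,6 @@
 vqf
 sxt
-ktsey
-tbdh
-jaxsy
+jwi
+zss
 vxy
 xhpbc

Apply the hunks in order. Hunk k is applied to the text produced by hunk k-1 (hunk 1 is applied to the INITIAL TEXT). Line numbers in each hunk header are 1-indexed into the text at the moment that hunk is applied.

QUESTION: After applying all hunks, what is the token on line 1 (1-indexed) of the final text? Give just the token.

Hunk 1: at line 2 remove [tgh,vcwco,cyniw] add [hyfb] -> 9 lines: vqf sxt hyfb waod veu tbdh jaxsy vxy xhpbc
Hunk 2: at line 1 remove [hyfb,waod,veu] add [ibsyu] -> 7 lines: vqf sxt ibsyu tbdh jaxsy vxy xhpbc
Hunk 3: at line 1 remove [ibsyu] add [ktsey] -> 7 lines: vqf sxt ktsey tbdh jaxsy vxy xhpbc
Hunk 4: at line 1 remove [ktsey,tbdh,jaxsy] add [jwi,zss] -> 6 lines: vqf sxt jwi zss vxy xhpbc
Final line 1: vqf

Answer: vqf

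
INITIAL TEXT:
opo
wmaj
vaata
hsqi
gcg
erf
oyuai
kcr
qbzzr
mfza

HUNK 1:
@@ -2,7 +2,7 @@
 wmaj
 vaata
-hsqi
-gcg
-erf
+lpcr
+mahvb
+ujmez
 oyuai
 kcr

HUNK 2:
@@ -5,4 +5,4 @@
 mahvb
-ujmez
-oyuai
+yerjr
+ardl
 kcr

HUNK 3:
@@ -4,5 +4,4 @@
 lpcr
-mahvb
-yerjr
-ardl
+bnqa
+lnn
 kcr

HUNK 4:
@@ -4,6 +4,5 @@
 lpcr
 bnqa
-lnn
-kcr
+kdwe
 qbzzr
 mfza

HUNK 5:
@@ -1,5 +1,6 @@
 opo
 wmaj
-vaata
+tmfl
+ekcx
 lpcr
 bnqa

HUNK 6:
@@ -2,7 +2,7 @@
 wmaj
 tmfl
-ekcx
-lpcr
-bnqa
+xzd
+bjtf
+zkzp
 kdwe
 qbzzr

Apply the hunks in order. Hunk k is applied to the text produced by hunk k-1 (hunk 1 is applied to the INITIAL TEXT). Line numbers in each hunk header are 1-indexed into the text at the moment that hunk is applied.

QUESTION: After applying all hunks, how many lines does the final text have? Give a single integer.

Hunk 1: at line 2 remove [hsqi,gcg,erf] add [lpcr,mahvb,ujmez] -> 10 lines: opo wmaj vaata lpcr mahvb ujmez oyuai kcr qbzzr mfza
Hunk 2: at line 5 remove [ujmez,oyuai] add [yerjr,ardl] -> 10 lines: opo wmaj vaata lpcr mahvb yerjr ardl kcr qbzzr mfza
Hunk 3: at line 4 remove [mahvb,yerjr,ardl] add [bnqa,lnn] -> 9 lines: opo wmaj vaata lpcr bnqa lnn kcr qbzzr mfza
Hunk 4: at line 4 remove [lnn,kcr] add [kdwe] -> 8 lines: opo wmaj vaata lpcr bnqa kdwe qbzzr mfza
Hunk 5: at line 1 remove [vaata] add [tmfl,ekcx] -> 9 lines: opo wmaj tmfl ekcx lpcr bnqa kdwe qbzzr mfza
Hunk 6: at line 2 remove [ekcx,lpcr,bnqa] add [xzd,bjtf,zkzp] -> 9 lines: opo wmaj tmfl xzd bjtf zkzp kdwe qbzzr mfza
Final line count: 9

Answer: 9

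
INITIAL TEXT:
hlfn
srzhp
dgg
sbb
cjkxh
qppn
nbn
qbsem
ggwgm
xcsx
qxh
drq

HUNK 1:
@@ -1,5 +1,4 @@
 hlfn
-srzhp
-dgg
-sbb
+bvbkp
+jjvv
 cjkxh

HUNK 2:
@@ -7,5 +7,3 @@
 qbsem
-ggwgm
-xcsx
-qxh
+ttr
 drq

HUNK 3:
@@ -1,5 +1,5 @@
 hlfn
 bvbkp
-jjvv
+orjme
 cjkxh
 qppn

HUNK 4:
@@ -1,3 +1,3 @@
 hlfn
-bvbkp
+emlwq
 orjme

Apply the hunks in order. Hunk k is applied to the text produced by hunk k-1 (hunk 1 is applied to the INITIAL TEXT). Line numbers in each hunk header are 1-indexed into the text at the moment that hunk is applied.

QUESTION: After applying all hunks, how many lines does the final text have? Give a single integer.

Answer: 9

Derivation:
Hunk 1: at line 1 remove [srzhp,dgg,sbb] add [bvbkp,jjvv] -> 11 lines: hlfn bvbkp jjvv cjkxh qppn nbn qbsem ggwgm xcsx qxh drq
Hunk 2: at line 7 remove [ggwgm,xcsx,qxh] add [ttr] -> 9 lines: hlfn bvbkp jjvv cjkxh qppn nbn qbsem ttr drq
Hunk 3: at line 1 remove [jjvv] add [orjme] -> 9 lines: hlfn bvbkp orjme cjkxh qppn nbn qbsem ttr drq
Hunk 4: at line 1 remove [bvbkp] add [emlwq] -> 9 lines: hlfn emlwq orjme cjkxh qppn nbn qbsem ttr drq
Final line count: 9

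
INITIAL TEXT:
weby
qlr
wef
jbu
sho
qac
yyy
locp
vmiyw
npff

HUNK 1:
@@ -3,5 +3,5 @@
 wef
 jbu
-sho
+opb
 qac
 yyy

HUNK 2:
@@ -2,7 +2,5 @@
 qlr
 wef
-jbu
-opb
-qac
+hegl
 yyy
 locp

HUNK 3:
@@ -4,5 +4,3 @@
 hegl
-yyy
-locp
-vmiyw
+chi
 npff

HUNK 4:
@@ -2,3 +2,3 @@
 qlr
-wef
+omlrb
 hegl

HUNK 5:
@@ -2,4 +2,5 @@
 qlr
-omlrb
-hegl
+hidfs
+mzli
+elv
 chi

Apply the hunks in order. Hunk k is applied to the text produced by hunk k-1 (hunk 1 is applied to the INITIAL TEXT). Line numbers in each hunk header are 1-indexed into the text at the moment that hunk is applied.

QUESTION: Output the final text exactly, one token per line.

Answer: weby
qlr
hidfs
mzli
elv
chi
npff

Derivation:
Hunk 1: at line 3 remove [sho] add [opb] -> 10 lines: weby qlr wef jbu opb qac yyy locp vmiyw npff
Hunk 2: at line 2 remove [jbu,opb,qac] add [hegl] -> 8 lines: weby qlr wef hegl yyy locp vmiyw npff
Hunk 3: at line 4 remove [yyy,locp,vmiyw] add [chi] -> 6 lines: weby qlr wef hegl chi npff
Hunk 4: at line 2 remove [wef] add [omlrb] -> 6 lines: weby qlr omlrb hegl chi npff
Hunk 5: at line 2 remove [omlrb,hegl] add [hidfs,mzli,elv] -> 7 lines: weby qlr hidfs mzli elv chi npff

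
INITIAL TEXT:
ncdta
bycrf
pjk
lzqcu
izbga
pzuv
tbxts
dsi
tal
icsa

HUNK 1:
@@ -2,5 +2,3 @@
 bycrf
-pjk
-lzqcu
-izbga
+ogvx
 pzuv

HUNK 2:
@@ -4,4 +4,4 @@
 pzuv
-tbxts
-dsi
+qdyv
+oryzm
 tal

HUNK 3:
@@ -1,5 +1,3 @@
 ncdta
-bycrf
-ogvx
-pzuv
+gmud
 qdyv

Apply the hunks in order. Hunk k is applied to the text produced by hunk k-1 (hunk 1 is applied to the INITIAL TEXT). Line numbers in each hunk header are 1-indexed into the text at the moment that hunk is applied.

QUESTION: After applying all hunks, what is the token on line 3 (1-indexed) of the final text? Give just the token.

Hunk 1: at line 2 remove [pjk,lzqcu,izbga] add [ogvx] -> 8 lines: ncdta bycrf ogvx pzuv tbxts dsi tal icsa
Hunk 2: at line 4 remove [tbxts,dsi] add [qdyv,oryzm] -> 8 lines: ncdta bycrf ogvx pzuv qdyv oryzm tal icsa
Hunk 3: at line 1 remove [bycrf,ogvx,pzuv] add [gmud] -> 6 lines: ncdta gmud qdyv oryzm tal icsa
Final line 3: qdyv

Answer: qdyv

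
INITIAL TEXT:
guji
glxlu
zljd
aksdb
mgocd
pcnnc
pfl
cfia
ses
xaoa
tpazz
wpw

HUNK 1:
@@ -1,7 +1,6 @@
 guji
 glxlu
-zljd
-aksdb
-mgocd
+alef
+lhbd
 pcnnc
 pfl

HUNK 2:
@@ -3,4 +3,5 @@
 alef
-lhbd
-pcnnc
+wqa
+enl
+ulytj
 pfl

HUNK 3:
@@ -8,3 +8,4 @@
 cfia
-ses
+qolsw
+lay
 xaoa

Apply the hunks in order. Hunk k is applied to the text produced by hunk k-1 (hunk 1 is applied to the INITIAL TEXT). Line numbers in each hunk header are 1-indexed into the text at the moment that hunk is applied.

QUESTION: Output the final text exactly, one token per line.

Hunk 1: at line 1 remove [zljd,aksdb,mgocd] add [alef,lhbd] -> 11 lines: guji glxlu alef lhbd pcnnc pfl cfia ses xaoa tpazz wpw
Hunk 2: at line 3 remove [lhbd,pcnnc] add [wqa,enl,ulytj] -> 12 lines: guji glxlu alef wqa enl ulytj pfl cfia ses xaoa tpazz wpw
Hunk 3: at line 8 remove [ses] add [qolsw,lay] -> 13 lines: guji glxlu alef wqa enl ulytj pfl cfia qolsw lay xaoa tpazz wpw

Answer: guji
glxlu
alef
wqa
enl
ulytj
pfl
cfia
qolsw
lay
xaoa
tpazz
wpw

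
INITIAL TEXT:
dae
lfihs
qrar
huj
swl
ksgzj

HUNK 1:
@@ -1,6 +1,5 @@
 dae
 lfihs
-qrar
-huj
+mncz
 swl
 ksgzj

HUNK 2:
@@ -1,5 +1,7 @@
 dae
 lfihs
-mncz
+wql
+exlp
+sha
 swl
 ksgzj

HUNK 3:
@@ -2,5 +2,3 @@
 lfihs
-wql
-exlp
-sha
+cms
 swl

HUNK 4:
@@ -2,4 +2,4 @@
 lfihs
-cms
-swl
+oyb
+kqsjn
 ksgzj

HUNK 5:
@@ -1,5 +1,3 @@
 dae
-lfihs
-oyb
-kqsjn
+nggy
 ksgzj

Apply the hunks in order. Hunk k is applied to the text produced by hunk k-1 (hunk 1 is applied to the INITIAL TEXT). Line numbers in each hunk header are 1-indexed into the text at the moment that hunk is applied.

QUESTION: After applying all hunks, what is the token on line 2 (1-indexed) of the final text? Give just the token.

Answer: nggy

Derivation:
Hunk 1: at line 1 remove [qrar,huj] add [mncz] -> 5 lines: dae lfihs mncz swl ksgzj
Hunk 2: at line 1 remove [mncz] add [wql,exlp,sha] -> 7 lines: dae lfihs wql exlp sha swl ksgzj
Hunk 3: at line 2 remove [wql,exlp,sha] add [cms] -> 5 lines: dae lfihs cms swl ksgzj
Hunk 4: at line 2 remove [cms,swl] add [oyb,kqsjn] -> 5 lines: dae lfihs oyb kqsjn ksgzj
Hunk 5: at line 1 remove [lfihs,oyb,kqsjn] add [nggy] -> 3 lines: dae nggy ksgzj
Final line 2: nggy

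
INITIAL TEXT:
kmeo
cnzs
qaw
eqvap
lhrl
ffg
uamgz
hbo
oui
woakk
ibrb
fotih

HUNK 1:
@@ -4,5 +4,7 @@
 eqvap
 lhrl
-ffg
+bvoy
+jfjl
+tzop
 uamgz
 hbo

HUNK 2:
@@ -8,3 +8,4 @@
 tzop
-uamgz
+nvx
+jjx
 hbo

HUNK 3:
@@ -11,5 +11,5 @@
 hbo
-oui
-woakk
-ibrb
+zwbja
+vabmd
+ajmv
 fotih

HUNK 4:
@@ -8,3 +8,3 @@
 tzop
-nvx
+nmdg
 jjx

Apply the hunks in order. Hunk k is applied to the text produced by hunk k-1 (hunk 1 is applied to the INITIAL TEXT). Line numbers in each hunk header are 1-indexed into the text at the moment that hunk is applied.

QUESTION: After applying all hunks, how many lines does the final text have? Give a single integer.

Answer: 15

Derivation:
Hunk 1: at line 4 remove [ffg] add [bvoy,jfjl,tzop] -> 14 lines: kmeo cnzs qaw eqvap lhrl bvoy jfjl tzop uamgz hbo oui woakk ibrb fotih
Hunk 2: at line 8 remove [uamgz] add [nvx,jjx] -> 15 lines: kmeo cnzs qaw eqvap lhrl bvoy jfjl tzop nvx jjx hbo oui woakk ibrb fotih
Hunk 3: at line 11 remove [oui,woakk,ibrb] add [zwbja,vabmd,ajmv] -> 15 lines: kmeo cnzs qaw eqvap lhrl bvoy jfjl tzop nvx jjx hbo zwbja vabmd ajmv fotih
Hunk 4: at line 8 remove [nvx] add [nmdg] -> 15 lines: kmeo cnzs qaw eqvap lhrl bvoy jfjl tzop nmdg jjx hbo zwbja vabmd ajmv fotih
Final line count: 15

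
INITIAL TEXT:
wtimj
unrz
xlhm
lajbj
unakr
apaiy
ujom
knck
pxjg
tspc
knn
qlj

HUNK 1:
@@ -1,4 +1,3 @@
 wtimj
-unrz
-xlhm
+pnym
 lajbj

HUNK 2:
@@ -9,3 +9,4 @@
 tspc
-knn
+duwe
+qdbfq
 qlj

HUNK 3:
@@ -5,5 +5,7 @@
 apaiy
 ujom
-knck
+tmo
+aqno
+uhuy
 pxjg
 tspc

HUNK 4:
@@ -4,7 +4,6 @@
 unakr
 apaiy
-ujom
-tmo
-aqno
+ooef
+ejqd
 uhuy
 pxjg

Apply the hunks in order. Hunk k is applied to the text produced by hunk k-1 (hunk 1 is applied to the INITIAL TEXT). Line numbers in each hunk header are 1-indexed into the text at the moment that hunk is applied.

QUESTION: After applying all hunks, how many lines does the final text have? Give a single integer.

Hunk 1: at line 1 remove [unrz,xlhm] add [pnym] -> 11 lines: wtimj pnym lajbj unakr apaiy ujom knck pxjg tspc knn qlj
Hunk 2: at line 9 remove [knn] add [duwe,qdbfq] -> 12 lines: wtimj pnym lajbj unakr apaiy ujom knck pxjg tspc duwe qdbfq qlj
Hunk 3: at line 5 remove [knck] add [tmo,aqno,uhuy] -> 14 lines: wtimj pnym lajbj unakr apaiy ujom tmo aqno uhuy pxjg tspc duwe qdbfq qlj
Hunk 4: at line 4 remove [ujom,tmo,aqno] add [ooef,ejqd] -> 13 lines: wtimj pnym lajbj unakr apaiy ooef ejqd uhuy pxjg tspc duwe qdbfq qlj
Final line count: 13

Answer: 13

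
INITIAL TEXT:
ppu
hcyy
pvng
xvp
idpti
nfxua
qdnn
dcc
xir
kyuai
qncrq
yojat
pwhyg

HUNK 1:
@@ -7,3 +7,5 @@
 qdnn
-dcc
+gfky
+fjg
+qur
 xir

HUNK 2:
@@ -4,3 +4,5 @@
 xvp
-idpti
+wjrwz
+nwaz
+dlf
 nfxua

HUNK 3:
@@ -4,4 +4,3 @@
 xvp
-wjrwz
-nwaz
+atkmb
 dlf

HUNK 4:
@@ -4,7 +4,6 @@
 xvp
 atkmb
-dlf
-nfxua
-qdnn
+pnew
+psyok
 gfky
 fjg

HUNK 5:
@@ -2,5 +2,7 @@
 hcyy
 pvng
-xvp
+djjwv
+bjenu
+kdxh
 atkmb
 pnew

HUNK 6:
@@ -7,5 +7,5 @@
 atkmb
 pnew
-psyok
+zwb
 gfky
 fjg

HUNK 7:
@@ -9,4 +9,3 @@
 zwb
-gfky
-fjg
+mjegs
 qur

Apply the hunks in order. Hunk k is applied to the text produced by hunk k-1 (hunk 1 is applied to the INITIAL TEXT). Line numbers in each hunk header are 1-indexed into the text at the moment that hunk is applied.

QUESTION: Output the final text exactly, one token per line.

Answer: ppu
hcyy
pvng
djjwv
bjenu
kdxh
atkmb
pnew
zwb
mjegs
qur
xir
kyuai
qncrq
yojat
pwhyg

Derivation:
Hunk 1: at line 7 remove [dcc] add [gfky,fjg,qur] -> 15 lines: ppu hcyy pvng xvp idpti nfxua qdnn gfky fjg qur xir kyuai qncrq yojat pwhyg
Hunk 2: at line 4 remove [idpti] add [wjrwz,nwaz,dlf] -> 17 lines: ppu hcyy pvng xvp wjrwz nwaz dlf nfxua qdnn gfky fjg qur xir kyuai qncrq yojat pwhyg
Hunk 3: at line 4 remove [wjrwz,nwaz] add [atkmb] -> 16 lines: ppu hcyy pvng xvp atkmb dlf nfxua qdnn gfky fjg qur xir kyuai qncrq yojat pwhyg
Hunk 4: at line 4 remove [dlf,nfxua,qdnn] add [pnew,psyok] -> 15 lines: ppu hcyy pvng xvp atkmb pnew psyok gfky fjg qur xir kyuai qncrq yojat pwhyg
Hunk 5: at line 2 remove [xvp] add [djjwv,bjenu,kdxh] -> 17 lines: ppu hcyy pvng djjwv bjenu kdxh atkmb pnew psyok gfky fjg qur xir kyuai qncrq yojat pwhyg
Hunk 6: at line 7 remove [psyok] add [zwb] -> 17 lines: ppu hcyy pvng djjwv bjenu kdxh atkmb pnew zwb gfky fjg qur xir kyuai qncrq yojat pwhyg
Hunk 7: at line 9 remove [gfky,fjg] add [mjegs] -> 16 lines: ppu hcyy pvng djjwv bjenu kdxh atkmb pnew zwb mjegs qur xir kyuai qncrq yojat pwhyg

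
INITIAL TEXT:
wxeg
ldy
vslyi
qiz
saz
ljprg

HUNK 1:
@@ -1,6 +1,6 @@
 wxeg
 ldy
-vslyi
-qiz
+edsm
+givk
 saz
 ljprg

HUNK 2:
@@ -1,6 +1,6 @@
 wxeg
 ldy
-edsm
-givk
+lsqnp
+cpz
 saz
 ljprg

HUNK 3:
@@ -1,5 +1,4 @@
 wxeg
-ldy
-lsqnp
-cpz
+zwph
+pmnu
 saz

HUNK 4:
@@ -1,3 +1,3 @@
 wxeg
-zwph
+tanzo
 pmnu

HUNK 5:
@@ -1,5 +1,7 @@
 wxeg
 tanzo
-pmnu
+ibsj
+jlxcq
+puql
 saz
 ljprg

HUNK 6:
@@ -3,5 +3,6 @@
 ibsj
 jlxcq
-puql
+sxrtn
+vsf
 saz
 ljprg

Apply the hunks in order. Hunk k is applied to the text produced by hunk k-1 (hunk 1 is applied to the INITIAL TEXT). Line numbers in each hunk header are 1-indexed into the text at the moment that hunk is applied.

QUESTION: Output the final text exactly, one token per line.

Answer: wxeg
tanzo
ibsj
jlxcq
sxrtn
vsf
saz
ljprg

Derivation:
Hunk 1: at line 1 remove [vslyi,qiz] add [edsm,givk] -> 6 lines: wxeg ldy edsm givk saz ljprg
Hunk 2: at line 1 remove [edsm,givk] add [lsqnp,cpz] -> 6 lines: wxeg ldy lsqnp cpz saz ljprg
Hunk 3: at line 1 remove [ldy,lsqnp,cpz] add [zwph,pmnu] -> 5 lines: wxeg zwph pmnu saz ljprg
Hunk 4: at line 1 remove [zwph] add [tanzo] -> 5 lines: wxeg tanzo pmnu saz ljprg
Hunk 5: at line 1 remove [pmnu] add [ibsj,jlxcq,puql] -> 7 lines: wxeg tanzo ibsj jlxcq puql saz ljprg
Hunk 6: at line 3 remove [puql] add [sxrtn,vsf] -> 8 lines: wxeg tanzo ibsj jlxcq sxrtn vsf saz ljprg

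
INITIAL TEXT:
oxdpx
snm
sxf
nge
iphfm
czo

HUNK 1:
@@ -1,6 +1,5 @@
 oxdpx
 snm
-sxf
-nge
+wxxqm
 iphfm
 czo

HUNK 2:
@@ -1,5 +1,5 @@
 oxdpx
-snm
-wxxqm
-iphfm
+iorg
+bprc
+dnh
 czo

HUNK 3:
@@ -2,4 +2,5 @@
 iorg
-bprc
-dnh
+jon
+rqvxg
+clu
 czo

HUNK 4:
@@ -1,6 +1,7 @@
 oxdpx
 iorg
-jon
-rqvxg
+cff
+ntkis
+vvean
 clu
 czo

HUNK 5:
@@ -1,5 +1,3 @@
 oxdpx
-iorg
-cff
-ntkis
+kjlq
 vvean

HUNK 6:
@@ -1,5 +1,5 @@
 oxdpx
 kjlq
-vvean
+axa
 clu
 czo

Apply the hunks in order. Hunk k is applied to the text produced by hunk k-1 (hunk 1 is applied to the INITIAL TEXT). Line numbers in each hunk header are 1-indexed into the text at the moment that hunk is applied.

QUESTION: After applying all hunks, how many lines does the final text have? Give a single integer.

Hunk 1: at line 1 remove [sxf,nge] add [wxxqm] -> 5 lines: oxdpx snm wxxqm iphfm czo
Hunk 2: at line 1 remove [snm,wxxqm,iphfm] add [iorg,bprc,dnh] -> 5 lines: oxdpx iorg bprc dnh czo
Hunk 3: at line 2 remove [bprc,dnh] add [jon,rqvxg,clu] -> 6 lines: oxdpx iorg jon rqvxg clu czo
Hunk 4: at line 1 remove [jon,rqvxg] add [cff,ntkis,vvean] -> 7 lines: oxdpx iorg cff ntkis vvean clu czo
Hunk 5: at line 1 remove [iorg,cff,ntkis] add [kjlq] -> 5 lines: oxdpx kjlq vvean clu czo
Hunk 6: at line 1 remove [vvean] add [axa] -> 5 lines: oxdpx kjlq axa clu czo
Final line count: 5

Answer: 5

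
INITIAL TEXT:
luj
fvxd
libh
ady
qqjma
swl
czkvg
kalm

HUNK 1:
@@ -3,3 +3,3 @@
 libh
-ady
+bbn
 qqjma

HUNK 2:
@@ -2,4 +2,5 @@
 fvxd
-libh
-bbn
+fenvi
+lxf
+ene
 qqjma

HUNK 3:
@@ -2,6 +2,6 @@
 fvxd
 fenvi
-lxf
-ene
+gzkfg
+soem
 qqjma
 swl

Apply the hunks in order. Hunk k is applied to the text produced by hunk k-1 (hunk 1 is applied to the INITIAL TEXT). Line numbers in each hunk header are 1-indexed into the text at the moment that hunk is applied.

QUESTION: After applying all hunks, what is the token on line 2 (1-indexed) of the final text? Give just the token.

Hunk 1: at line 3 remove [ady] add [bbn] -> 8 lines: luj fvxd libh bbn qqjma swl czkvg kalm
Hunk 2: at line 2 remove [libh,bbn] add [fenvi,lxf,ene] -> 9 lines: luj fvxd fenvi lxf ene qqjma swl czkvg kalm
Hunk 3: at line 2 remove [lxf,ene] add [gzkfg,soem] -> 9 lines: luj fvxd fenvi gzkfg soem qqjma swl czkvg kalm
Final line 2: fvxd

Answer: fvxd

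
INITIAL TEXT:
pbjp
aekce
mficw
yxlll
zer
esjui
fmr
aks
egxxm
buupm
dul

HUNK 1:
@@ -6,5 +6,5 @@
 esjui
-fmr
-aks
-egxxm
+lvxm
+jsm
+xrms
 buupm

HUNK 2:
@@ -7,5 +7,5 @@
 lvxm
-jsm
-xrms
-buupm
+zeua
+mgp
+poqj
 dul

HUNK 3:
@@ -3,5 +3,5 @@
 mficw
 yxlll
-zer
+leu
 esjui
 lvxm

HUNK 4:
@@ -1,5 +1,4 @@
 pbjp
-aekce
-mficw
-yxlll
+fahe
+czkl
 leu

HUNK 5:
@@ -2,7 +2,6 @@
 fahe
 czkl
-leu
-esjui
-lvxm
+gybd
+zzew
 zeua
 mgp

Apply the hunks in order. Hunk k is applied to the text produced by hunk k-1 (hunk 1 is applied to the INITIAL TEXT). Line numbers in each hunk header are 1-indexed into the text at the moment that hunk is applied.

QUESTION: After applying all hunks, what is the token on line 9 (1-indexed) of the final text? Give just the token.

Hunk 1: at line 6 remove [fmr,aks,egxxm] add [lvxm,jsm,xrms] -> 11 lines: pbjp aekce mficw yxlll zer esjui lvxm jsm xrms buupm dul
Hunk 2: at line 7 remove [jsm,xrms,buupm] add [zeua,mgp,poqj] -> 11 lines: pbjp aekce mficw yxlll zer esjui lvxm zeua mgp poqj dul
Hunk 3: at line 3 remove [zer] add [leu] -> 11 lines: pbjp aekce mficw yxlll leu esjui lvxm zeua mgp poqj dul
Hunk 4: at line 1 remove [aekce,mficw,yxlll] add [fahe,czkl] -> 10 lines: pbjp fahe czkl leu esjui lvxm zeua mgp poqj dul
Hunk 5: at line 2 remove [leu,esjui,lvxm] add [gybd,zzew] -> 9 lines: pbjp fahe czkl gybd zzew zeua mgp poqj dul
Final line 9: dul

Answer: dul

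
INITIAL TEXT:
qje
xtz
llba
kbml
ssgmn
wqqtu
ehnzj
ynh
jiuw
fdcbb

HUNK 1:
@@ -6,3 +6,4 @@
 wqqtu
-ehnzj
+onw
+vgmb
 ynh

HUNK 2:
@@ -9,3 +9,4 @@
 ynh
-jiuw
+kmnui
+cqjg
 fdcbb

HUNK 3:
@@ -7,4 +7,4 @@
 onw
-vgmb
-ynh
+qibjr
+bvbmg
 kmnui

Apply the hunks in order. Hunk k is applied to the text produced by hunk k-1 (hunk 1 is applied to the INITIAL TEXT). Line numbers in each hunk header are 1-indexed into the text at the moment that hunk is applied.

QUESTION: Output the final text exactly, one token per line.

Hunk 1: at line 6 remove [ehnzj] add [onw,vgmb] -> 11 lines: qje xtz llba kbml ssgmn wqqtu onw vgmb ynh jiuw fdcbb
Hunk 2: at line 9 remove [jiuw] add [kmnui,cqjg] -> 12 lines: qje xtz llba kbml ssgmn wqqtu onw vgmb ynh kmnui cqjg fdcbb
Hunk 3: at line 7 remove [vgmb,ynh] add [qibjr,bvbmg] -> 12 lines: qje xtz llba kbml ssgmn wqqtu onw qibjr bvbmg kmnui cqjg fdcbb

Answer: qje
xtz
llba
kbml
ssgmn
wqqtu
onw
qibjr
bvbmg
kmnui
cqjg
fdcbb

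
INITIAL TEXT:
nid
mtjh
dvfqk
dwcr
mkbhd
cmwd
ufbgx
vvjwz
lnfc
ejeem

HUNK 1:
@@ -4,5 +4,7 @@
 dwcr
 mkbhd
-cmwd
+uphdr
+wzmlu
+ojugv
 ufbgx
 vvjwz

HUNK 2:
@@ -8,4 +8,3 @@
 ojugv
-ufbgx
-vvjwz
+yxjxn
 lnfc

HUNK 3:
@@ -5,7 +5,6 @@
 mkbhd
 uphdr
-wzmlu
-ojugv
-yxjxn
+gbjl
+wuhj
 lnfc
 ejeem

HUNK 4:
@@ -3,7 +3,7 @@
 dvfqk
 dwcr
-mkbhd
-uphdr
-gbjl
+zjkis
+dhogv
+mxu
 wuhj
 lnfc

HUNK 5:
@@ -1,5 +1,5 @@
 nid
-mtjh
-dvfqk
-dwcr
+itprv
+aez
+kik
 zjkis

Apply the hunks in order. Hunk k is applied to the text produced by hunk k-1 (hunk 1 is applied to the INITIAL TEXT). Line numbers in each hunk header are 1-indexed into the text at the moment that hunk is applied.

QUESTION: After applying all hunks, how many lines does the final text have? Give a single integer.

Hunk 1: at line 4 remove [cmwd] add [uphdr,wzmlu,ojugv] -> 12 lines: nid mtjh dvfqk dwcr mkbhd uphdr wzmlu ojugv ufbgx vvjwz lnfc ejeem
Hunk 2: at line 8 remove [ufbgx,vvjwz] add [yxjxn] -> 11 lines: nid mtjh dvfqk dwcr mkbhd uphdr wzmlu ojugv yxjxn lnfc ejeem
Hunk 3: at line 5 remove [wzmlu,ojugv,yxjxn] add [gbjl,wuhj] -> 10 lines: nid mtjh dvfqk dwcr mkbhd uphdr gbjl wuhj lnfc ejeem
Hunk 4: at line 3 remove [mkbhd,uphdr,gbjl] add [zjkis,dhogv,mxu] -> 10 lines: nid mtjh dvfqk dwcr zjkis dhogv mxu wuhj lnfc ejeem
Hunk 5: at line 1 remove [mtjh,dvfqk,dwcr] add [itprv,aez,kik] -> 10 lines: nid itprv aez kik zjkis dhogv mxu wuhj lnfc ejeem
Final line count: 10

Answer: 10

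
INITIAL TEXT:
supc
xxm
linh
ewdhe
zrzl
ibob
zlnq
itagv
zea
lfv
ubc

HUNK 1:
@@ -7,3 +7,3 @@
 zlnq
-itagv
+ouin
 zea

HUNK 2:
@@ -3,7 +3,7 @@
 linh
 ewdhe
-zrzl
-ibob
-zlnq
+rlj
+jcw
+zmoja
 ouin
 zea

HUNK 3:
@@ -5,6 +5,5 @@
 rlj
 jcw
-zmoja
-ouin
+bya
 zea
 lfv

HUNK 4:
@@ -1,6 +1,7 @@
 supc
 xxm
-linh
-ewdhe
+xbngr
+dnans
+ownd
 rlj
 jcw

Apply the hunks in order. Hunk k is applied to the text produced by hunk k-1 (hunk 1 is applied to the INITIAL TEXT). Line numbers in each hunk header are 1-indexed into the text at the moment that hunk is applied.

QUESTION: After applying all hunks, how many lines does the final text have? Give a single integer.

Hunk 1: at line 7 remove [itagv] add [ouin] -> 11 lines: supc xxm linh ewdhe zrzl ibob zlnq ouin zea lfv ubc
Hunk 2: at line 3 remove [zrzl,ibob,zlnq] add [rlj,jcw,zmoja] -> 11 lines: supc xxm linh ewdhe rlj jcw zmoja ouin zea lfv ubc
Hunk 3: at line 5 remove [zmoja,ouin] add [bya] -> 10 lines: supc xxm linh ewdhe rlj jcw bya zea lfv ubc
Hunk 4: at line 1 remove [linh,ewdhe] add [xbngr,dnans,ownd] -> 11 lines: supc xxm xbngr dnans ownd rlj jcw bya zea lfv ubc
Final line count: 11

Answer: 11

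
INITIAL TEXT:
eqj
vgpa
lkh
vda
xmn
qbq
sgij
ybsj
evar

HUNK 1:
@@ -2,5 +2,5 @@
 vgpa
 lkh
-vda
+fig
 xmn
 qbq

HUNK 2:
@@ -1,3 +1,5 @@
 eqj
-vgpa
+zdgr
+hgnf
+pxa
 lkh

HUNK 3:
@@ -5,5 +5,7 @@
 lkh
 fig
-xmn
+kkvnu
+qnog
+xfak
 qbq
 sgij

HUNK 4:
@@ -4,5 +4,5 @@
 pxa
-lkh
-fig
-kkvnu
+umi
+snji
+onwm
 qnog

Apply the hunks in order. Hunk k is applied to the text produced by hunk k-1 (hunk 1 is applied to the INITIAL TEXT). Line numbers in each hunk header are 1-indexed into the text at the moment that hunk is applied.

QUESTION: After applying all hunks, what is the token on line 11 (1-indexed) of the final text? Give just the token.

Hunk 1: at line 2 remove [vda] add [fig] -> 9 lines: eqj vgpa lkh fig xmn qbq sgij ybsj evar
Hunk 2: at line 1 remove [vgpa] add [zdgr,hgnf,pxa] -> 11 lines: eqj zdgr hgnf pxa lkh fig xmn qbq sgij ybsj evar
Hunk 3: at line 5 remove [xmn] add [kkvnu,qnog,xfak] -> 13 lines: eqj zdgr hgnf pxa lkh fig kkvnu qnog xfak qbq sgij ybsj evar
Hunk 4: at line 4 remove [lkh,fig,kkvnu] add [umi,snji,onwm] -> 13 lines: eqj zdgr hgnf pxa umi snji onwm qnog xfak qbq sgij ybsj evar
Final line 11: sgij

Answer: sgij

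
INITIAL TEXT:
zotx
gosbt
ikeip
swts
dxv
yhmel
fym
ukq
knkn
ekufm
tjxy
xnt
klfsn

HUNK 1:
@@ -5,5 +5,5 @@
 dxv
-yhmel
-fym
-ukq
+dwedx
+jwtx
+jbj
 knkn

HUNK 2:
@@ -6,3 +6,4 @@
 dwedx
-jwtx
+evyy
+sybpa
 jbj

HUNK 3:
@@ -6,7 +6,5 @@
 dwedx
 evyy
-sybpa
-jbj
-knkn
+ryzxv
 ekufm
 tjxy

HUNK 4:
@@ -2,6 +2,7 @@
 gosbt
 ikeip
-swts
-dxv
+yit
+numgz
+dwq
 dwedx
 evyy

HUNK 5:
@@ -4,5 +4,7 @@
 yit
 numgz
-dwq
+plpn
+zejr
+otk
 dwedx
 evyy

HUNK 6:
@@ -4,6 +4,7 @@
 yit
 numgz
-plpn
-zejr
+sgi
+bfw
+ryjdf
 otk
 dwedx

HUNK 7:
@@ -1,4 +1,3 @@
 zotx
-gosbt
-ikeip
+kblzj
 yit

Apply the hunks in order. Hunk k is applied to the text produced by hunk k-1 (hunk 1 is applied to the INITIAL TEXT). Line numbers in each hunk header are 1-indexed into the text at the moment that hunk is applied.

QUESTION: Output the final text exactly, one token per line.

Hunk 1: at line 5 remove [yhmel,fym,ukq] add [dwedx,jwtx,jbj] -> 13 lines: zotx gosbt ikeip swts dxv dwedx jwtx jbj knkn ekufm tjxy xnt klfsn
Hunk 2: at line 6 remove [jwtx] add [evyy,sybpa] -> 14 lines: zotx gosbt ikeip swts dxv dwedx evyy sybpa jbj knkn ekufm tjxy xnt klfsn
Hunk 3: at line 6 remove [sybpa,jbj,knkn] add [ryzxv] -> 12 lines: zotx gosbt ikeip swts dxv dwedx evyy ryzxv ekufm tjxy xnt klfsn
Hunk 4: at line 2 remove [swts,dxv] add [yit,numgz,dwq] -> 13 lines: zotx gosbt ikeip yit numgz dwq dwedx evyy ryzxv ekufm tjxy xnt klfsn
Hunk 5: at line 4 remove [dwq] add [plpn,zejr,otk] -> 15 lines: zotx gosbt ikeip yit numgz plpn zejr otk dwedx evyy ryzxv ekufm tjxy xnt klfsn
Hunk 6: at line 4 remove [plpn,zejr] add [sgi,bfw,ryjdf] -> 16 lines: zotx gosbt ikeip yit numgz sgi bfw ryjdf otk dwedx evyy ryzxv ekufm tjxy xnt klfsn
Hunk 7: at line 1 remove [gosbt,ikeip] add [kblzj] -> 15 lines: zotx kblzj yit numgz sgi bfw ryjdf otk dwedx evyy ryzxv ekufm tjxy xnt klfsn

Answer: zotx
kblzj
yit
numgz
sgi
bfw
ryjdf
otk
dwedx
evyy
ryzxv
ekufm
tjxy
xnt
klfsn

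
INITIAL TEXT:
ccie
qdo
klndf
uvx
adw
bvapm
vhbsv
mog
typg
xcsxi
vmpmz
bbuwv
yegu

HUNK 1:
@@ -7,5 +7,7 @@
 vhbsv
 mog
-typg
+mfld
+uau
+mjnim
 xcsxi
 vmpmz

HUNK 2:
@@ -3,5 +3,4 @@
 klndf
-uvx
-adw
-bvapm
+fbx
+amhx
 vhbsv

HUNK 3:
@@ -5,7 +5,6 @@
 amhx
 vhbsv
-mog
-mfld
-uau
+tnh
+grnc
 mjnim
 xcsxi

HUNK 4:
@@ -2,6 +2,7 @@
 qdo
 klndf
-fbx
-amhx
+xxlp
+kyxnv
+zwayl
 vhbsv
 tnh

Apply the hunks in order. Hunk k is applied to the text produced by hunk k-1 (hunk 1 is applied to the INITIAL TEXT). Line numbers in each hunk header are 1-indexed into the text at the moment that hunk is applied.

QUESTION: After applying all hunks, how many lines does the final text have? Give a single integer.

Answer: 14

Derivation:
Hunk 1: at line 7 remove [typg] add [mfld,uau,mjnim] -> 15 lines: ccie qdo klndf uvx adw bvapm vhbsv mog mfld uau mjnim xcsxi vmpmz bbuwv yegu
Hunk 2: at line 3 remove [uvx,adw,bvapm] add [fbx,amhx] -> 14 lines: ccie qdo klndf fbx amhx vhbsv mog mfld uau mjnim xcsxi vmpmz bbuwv yegu
Hunk 3: at line 5 remove [mog,mfld,uau] add [tnh,grnc] -> 13 lines: ccie qdo klndf fbx amhx vhbsv tnh grnc mjnim xcsxi vmpmz bbuwv yegu
Hunk 4: at line 2 remove [fbx,amhx] add [xxlp,kyxnv,zwayl] -> 14 lines: ccie qdo klndf xxlp kyxnv zwayl vhbsv tnh grnc mjnim xcsxi vmpmz bbuwv yegu
Final line count: 14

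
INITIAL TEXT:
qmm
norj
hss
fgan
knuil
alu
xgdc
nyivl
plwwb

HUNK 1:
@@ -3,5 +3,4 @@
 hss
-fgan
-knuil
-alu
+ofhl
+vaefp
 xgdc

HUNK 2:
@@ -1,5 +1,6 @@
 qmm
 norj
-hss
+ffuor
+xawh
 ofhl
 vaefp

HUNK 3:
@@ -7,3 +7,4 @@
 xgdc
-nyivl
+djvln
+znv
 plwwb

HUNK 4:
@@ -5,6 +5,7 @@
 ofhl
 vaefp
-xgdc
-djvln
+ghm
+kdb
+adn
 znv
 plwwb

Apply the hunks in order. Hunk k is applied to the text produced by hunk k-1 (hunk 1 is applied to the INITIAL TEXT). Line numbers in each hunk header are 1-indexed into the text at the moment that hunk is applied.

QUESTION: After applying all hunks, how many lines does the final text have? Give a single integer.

Answer: 11

Derivation:
Hunk 1: at line 3 remove [fgan,knuil,alu] add [ofhl,vaefp] -> 8 lines: qmm norj hss ofhl vaefp xgdc nyivl plwwb
Hunk 2: at line 1 remove [hss] add [ffuor,xawh] -> 9 lines: qmm norj ffuor xawh ofhl vaefp xgdc nyivl plwwb
Hunk 3: at line 7 remove [nyivl] add [djvln,znv] -> 10 lines: qmm norj ffuor xawh ofhl vaefp xgdc djvln znv plwwb
Hunk 4: at line 5 remove [xgdc,djvln] add [ghm,kdb,adn] -> 11 lines: qmm norj ffuor xawh ofhl vaefp ghm kdb adn znv plwwb
Final line count: 11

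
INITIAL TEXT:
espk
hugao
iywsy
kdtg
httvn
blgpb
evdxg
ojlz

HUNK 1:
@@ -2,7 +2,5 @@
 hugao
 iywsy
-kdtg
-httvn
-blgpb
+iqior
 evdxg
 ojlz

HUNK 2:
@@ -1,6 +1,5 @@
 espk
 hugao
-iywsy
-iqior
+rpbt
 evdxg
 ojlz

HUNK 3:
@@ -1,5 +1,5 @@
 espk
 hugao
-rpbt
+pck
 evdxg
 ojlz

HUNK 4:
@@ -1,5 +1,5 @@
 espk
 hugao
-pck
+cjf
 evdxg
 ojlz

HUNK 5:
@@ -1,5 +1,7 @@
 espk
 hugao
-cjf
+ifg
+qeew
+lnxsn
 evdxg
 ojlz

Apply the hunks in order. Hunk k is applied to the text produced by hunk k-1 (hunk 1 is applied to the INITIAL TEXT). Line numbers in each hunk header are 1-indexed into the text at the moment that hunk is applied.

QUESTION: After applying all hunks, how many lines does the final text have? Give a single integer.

Answer: 7

Derivation:
Hunk 1: at line 2 remove [kdtg,httvn,blgpb] add [iqior] -> 6 lines: espk hugao iywsy iqior evdxg ojlz
Hunk 2: at line 1 remove [iywsy,iqior] add [rpbt] -> 5 lines: espk hugao rpbt evdxg ojlz
Hunk 3: at line 1 remove [rpbt] add [pck] -> 5 lines: espk hugao pck evdxg ojlz
Hunk 4: at line 1 remove [pck] add [cjf] -> 5 lines: espk hugao cjf evdxg ojlz
Hunk 5: at line 1 remove [cjf] add [ifg,qeew,lnxsn] -> 7 lines: espk hugao ifg qeew lnxsn evdxg ojlz
Final line count: 7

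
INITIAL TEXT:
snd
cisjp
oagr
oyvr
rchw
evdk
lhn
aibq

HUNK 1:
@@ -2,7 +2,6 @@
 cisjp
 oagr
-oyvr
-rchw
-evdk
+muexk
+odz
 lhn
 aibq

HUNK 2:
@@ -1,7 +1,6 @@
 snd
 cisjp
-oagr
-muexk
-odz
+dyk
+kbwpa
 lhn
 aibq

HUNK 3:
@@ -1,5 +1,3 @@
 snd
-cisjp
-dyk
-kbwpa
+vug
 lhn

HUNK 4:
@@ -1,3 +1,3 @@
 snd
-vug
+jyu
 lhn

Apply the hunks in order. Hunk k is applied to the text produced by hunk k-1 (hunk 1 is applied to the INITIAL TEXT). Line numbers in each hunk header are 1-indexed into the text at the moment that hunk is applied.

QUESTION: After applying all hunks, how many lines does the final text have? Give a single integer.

Hunk 1: at line 2 remove [oyvr,rchw,evdk] add [muexk,odz] -> 7 lines: snd cisjp oagr muexk odz lhn aibq
Hunk 2: at line 1 remove [oagr,muexk,odz] add [dyk,kbwpa] -> 6 lines: snd cisjp dyk kbwpa lhn aibq
Hunk 3: at line 1 remove [cisjp,dyk,kbwpa] add [vug] -> 4 lines: snd vug lhn aibq
Hunk 4: at line 1 remove [vug] add [jyu] -> 4 lines: snd jyu lhn aibq
Final line count: 4

Answer: 4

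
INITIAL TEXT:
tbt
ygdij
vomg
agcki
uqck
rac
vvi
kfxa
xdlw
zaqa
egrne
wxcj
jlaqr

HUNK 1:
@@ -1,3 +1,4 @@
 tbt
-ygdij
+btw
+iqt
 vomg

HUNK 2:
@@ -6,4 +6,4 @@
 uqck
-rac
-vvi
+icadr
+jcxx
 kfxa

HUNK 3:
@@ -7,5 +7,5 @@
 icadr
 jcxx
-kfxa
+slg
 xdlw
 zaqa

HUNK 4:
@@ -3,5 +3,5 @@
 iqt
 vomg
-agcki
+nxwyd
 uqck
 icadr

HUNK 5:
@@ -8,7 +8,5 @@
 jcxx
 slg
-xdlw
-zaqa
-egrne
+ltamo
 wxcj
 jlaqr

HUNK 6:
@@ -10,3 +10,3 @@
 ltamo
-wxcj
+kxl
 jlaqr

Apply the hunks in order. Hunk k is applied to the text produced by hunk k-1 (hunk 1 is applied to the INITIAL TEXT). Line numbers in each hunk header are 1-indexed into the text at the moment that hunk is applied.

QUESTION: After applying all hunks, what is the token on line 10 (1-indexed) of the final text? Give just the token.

Answer: ltamo

Derivation:
Hunk 1: at line 1 remove [ygdij] add [btw,iqt] -> 14 lines: tbt btw iqt vomg agcki uqck rac vvi kfxa xdlw zaqa egrne wxcj jlaqr
Hunk 2: at line 6 remove [rac,vvi] add [icadr,jcxx] -> 14 lines: tbt btw iqt vomg agcki uqck icadr jcxx kfxa xdlw zaqa egrne wxcj jlaqr
Hunk 3: at line 7 remove [kfxa] add [slg] -> 14 lines: tbt btw iqt vomg agcki uqck icadr jcxx slg xdlw zaqa egrne wxcj jlaqr
Hunk 4: at line 3 remove [agcki] add [nxwyd] -> 14 lines: tbt btw iqt vomg nxwyd uqck icadr jcxx slg xdlw zaqa egrne wxcj jlaqr
Hunk 5: at line 8 remove [xdlw,zaqa,egrne] add [ltamo] -> 12 lines: tbt btw iqt vomg nxwyd uqck icadr jcxx slg ltamo wxcj jlaqr
Hunk 6: at line 10 remove [wxcj] add [kxl] -> 12 lines: tbt btw iqt vomg nxwyd uqck icadr jcxx slg ltamo kxl jlaqr
Final line 10: ltamo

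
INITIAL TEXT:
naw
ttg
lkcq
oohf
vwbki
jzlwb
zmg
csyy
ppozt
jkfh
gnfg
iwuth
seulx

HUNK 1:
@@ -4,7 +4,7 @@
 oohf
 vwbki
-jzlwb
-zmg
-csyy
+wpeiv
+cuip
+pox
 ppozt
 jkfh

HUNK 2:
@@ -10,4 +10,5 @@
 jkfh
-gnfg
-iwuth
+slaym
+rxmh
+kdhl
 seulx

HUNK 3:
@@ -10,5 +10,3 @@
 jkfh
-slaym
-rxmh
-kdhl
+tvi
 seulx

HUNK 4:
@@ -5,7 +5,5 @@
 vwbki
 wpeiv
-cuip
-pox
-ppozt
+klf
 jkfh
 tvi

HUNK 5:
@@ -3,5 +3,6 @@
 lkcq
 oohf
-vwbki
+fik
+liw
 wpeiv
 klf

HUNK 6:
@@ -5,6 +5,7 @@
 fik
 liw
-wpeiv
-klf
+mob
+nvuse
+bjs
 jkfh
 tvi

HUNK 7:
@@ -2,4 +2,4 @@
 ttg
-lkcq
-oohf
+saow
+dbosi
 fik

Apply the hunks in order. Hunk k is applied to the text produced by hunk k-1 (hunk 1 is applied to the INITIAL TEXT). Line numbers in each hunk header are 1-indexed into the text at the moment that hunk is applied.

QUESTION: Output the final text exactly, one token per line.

Hunk 1: at line 4 remove [jzlwb,zmg,csyy] add [wpeiv,cuip,pox] -> 13 lines: naw ttg lkcq oohf vwbki wpeiv cuip pox ppozt jkfh gnfg iwuth seulx
Hunk 2: at line 10 remove [gnfg,iwuth] add [slaym,rxmh,kdhl] -> 14 lines: naw ttg lkcq oohf vwbki wpeiv cuip pox ppozt jkfh slaym rxmh kdhl seulx
Hunk 3: at line 10 remove [slaym,rxmh,kdhl] add [tvi] -> 12 lines: naw ttg lkcq oohf vwbki wpeiv cuip pox ppozt jkfh tvi seulx
Hunk 4: at line 5 remove [cuip,pox,ppozt] add [klf] -> 10 lines: naw ttg lkcq oohf vwbki wpeiv klf jkfh tvi seulx
Hunk 5: at line 3 remove [vwbki] add [fik,liw] -> 11 lines: naw ttg lkcq oohf fik liw wpeiv klf jkfh tvi seulx
Hunk 6: at line 5 remove [wpeiv,klf] add [mob,nvuse,bjs] -> 12 lines: naw ttg lkcq oohf fik liw mob nvuse bjs jkfh tvi seulx
Hunk 7: at line 2 remove [lkcq,oohf] add [saow,dbosi] -> 12 lines: naw ttg saow dbosi fik liw mob nvuse bjs jkfh tvi seulx

Answer: naw
ttg
saow
dbosi
fik
liw
mob
nvuse
bjs
jkfh
tvi
seulx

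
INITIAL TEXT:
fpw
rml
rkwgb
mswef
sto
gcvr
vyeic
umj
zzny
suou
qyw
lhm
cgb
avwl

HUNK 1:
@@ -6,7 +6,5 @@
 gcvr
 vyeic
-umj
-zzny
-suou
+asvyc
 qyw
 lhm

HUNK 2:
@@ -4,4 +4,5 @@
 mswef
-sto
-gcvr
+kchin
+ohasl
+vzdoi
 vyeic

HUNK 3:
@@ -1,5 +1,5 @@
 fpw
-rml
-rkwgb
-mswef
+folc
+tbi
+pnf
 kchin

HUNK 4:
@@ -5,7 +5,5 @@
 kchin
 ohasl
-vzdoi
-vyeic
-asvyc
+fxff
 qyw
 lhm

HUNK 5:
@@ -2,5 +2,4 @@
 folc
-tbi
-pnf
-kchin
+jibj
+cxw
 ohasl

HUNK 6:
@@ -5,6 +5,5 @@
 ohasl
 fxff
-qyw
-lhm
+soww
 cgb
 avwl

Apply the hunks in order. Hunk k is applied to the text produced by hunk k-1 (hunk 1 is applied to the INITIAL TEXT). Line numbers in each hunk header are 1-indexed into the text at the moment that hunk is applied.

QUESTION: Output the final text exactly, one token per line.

Hunk 1: at line 6 remove [umj,zzny,suou] add [asvyc] -> 12 lines: fpw rml rkwgb mswef sto gcvr vyeic asvyc qyw lhm cgb avwl
Hunk 2: at line 4 remove [sto,gcvr] add [kchin,ohasl,vzdoi] -> 13 lines: fpw rml rkwgb mswef kchin ohasl vzdoi vyeic asvyc qyw lhm cgb avwl
Hunk 3: at line 1 remove [rml,rkwgb,mswef] add [folc,tbi,pnf] -> 13 lines: fpw folc tbi pnf kchin ohasl vzdoi vyeic asvyc qyw lhm cgb avwl
Hunk 4: at line 5 remove [vzdoi,vyeic,asvyc] add [fxff] -> 11 lines: fpw folc tbi pnf kchin ohasl fxff qyw lhm cgb avwl
Hunk 5: at line 2 remove [tbi,pnf,kchin] add [jibj,cxw] -> 10 lines: fpw folc jibj cxw ohasl fxff qyw lhm cgb avwl
Hunk 6: at line 5 remove [qyw,lhm] add [soww] -> 9 lines: fpw folc jibj cxw ohasl fxff soww cgb avwl

Answer: fpw
folc
jibj
cxw
ohasl
fxff
soww
cgb
avwl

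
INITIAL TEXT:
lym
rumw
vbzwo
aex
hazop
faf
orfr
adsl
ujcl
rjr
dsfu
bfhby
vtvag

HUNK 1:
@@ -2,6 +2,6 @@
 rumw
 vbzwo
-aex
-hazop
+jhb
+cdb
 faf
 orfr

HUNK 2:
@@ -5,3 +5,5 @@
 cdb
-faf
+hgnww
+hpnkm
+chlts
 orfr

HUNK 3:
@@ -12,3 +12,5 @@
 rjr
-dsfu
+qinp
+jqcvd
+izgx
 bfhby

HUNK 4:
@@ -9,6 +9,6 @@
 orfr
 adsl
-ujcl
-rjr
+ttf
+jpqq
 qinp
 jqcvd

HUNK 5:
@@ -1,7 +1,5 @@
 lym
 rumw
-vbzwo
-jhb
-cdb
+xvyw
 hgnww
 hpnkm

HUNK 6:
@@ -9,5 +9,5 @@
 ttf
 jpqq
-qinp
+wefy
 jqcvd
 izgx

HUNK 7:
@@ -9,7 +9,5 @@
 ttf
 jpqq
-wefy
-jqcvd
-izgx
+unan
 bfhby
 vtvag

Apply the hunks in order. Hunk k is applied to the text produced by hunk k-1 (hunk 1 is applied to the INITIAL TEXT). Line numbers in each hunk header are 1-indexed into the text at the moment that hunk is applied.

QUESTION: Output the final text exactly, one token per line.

Answer: lym
rumw
xvyw
hgnww
hpnkm
chlts
orfr
adsl
ttf
jpqq
unan
bfhby
vtvag

Derivation:
Hunk 1: at line 2 remove [aex,hazop] add [jhb,cdb] -> 13 lines: lym rumw vbzwo jhb cdb faf orfr adsl ujcl rjr dsfu bfhby vtvag
Hunk 2: at line 5 remove [faf] add [hgnww,hpnkm,chlts] -> 15 lines: lym rumw vbzwo jhb cdb hgnww hpnkm chlts orfr adsl ujcl rjr dsfu bfhby vtvag
Hunk 3: at line 12 remove [dsfu] add [qinp,jqcvd,izgx] -> 17 lines: lym rumw vbzwo jhb cdb hgnww hpnkm chlts orfr adsl ujcl rjr qinp jqcvd izgx bfhby vtvag
Hunk 4: at line 9 remove [ujcl,rjr] add [ttf,jpqq] -> 17 lines: lym rumw vbzwo jhb cdb hgnww hpnkm chlts orfr adsl ttf jpqq qinp jqcvd izgx bfhby vtvag
Hunk 5: at line 1 remove [vbzwo,jhb,cdb] add [xvyw] -> 15 lines: lym rumw xvyw hgnww hpnkm chlts orfr adsl ttf jpqq qinp jqcvd izgx bfhby vtvag
Hunk 6: at line 9 remove [qinp] add [wefy] -> 15 lines: lym rumw xvyw hgnww hpnkm chlts orfr adsl ttf jpqq wefy jqcvd izgx bfhby vtvag
Hunk 7: at line 9 remove [wefy,jqcvd,izgx] add [unan] -> 13 lines: lym rumw xvyw hgnww hpnkm chlts orfr adsl ttf jpqq unan bfhby vtvag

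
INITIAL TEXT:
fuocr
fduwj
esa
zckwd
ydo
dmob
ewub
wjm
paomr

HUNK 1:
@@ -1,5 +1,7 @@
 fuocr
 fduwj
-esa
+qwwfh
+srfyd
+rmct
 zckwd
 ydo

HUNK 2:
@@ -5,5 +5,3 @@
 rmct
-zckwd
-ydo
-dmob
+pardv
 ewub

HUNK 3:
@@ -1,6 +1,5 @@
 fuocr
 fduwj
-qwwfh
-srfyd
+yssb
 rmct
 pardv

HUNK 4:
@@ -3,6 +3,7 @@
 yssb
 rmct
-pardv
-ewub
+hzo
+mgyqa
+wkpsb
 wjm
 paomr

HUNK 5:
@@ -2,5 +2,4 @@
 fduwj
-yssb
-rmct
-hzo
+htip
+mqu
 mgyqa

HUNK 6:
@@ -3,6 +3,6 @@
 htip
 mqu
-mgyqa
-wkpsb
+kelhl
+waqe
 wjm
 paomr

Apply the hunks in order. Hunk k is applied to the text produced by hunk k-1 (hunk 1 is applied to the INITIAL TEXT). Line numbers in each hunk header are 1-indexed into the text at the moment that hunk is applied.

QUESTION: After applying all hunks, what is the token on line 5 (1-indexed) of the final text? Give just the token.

Answer: kelhl

Derivation:
Hunk 1: at line 1 remove [esa] add [qwwfh,srfyd,rmct] -> 11 lines: fuocr fduwj qwwfh srfyd rmct zckwd ydo dmob ewub wjm paomr
Hunk 2: at line 5 remove [zckwd,ydo,dmob] add [pardv] -> 9 lines: fuocr fduwj qwwfh srfyd rmct pardv ewub wjm paomr
Hunk 3: at line 1 remove [qwwfh,srfyd] add [yssb] -> 8 lines: fuocr fduwj yssb rmct pardv ewub wjm paomr
Hunk 4: at line 3 remove [pardv,ewub] add [hzo,mgyqa,wkpsb] -> 9 lines: fuocr fduwj yssb rmct hzo mgyqa wkpsb wjm paomr
Hunk 5: at line 2 remove [yssb,rmct,hzo] add [htip,mqu] -> 8 lines: fuocr fduwj htip mqu mgyqa wkpsb wjm paomr
Hunk 6: at line 3 remove [mgyqa,wkpsb] add [kelhl,waqe] -> 8 lines: fuocr fduwj htip mqu kelhl waqe wjm paomr
Final line 5: kelhl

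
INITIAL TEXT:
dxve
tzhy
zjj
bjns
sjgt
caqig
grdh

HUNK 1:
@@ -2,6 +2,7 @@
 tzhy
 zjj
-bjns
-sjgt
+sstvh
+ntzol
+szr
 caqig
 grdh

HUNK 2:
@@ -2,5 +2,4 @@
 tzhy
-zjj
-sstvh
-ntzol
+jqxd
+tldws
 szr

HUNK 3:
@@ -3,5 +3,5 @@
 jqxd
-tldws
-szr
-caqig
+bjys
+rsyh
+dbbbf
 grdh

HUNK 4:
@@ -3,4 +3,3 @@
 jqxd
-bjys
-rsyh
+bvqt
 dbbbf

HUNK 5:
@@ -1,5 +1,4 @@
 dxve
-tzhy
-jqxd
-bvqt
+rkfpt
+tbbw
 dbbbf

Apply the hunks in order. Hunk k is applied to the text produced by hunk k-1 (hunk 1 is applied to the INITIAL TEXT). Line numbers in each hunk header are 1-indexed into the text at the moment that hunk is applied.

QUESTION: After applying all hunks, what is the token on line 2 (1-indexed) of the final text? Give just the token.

Hunk 1: at line 2 remove [bjns,sjgt] add [sstvh,ntzol,szr] -> 8 lines: dxve tzhy zjj sstvh ntzol szr caqig grdh
Hunk 2: at line 2 remove [zjj,sstvh,ntzol] add [jqxd,tldws] -> 7 lines: dxve tzhy jqxd tldws szr caqig grdh
Hunk 3: at line 3 remove [tldws,szr,caqig] add [bjys,rsyh,dbbbf] -> 7 lines: dxve tzhy jqxd bjys rsyh dbbbf grdh
Hunk 4: at line 3 remove [bjys,rsyh] add [bvqt] -> 6 lines: dxve tzhy jqxd bvqt dbbbf grdh
Hunk 5: at line 1 remove [tzhy,jqxd,bvqt] add [rkfpt,tbbw] -> 5 lines: dxve rkfpt tbbw dbbbf grdh
Final line 2: rkfpt

Answer: rkfpt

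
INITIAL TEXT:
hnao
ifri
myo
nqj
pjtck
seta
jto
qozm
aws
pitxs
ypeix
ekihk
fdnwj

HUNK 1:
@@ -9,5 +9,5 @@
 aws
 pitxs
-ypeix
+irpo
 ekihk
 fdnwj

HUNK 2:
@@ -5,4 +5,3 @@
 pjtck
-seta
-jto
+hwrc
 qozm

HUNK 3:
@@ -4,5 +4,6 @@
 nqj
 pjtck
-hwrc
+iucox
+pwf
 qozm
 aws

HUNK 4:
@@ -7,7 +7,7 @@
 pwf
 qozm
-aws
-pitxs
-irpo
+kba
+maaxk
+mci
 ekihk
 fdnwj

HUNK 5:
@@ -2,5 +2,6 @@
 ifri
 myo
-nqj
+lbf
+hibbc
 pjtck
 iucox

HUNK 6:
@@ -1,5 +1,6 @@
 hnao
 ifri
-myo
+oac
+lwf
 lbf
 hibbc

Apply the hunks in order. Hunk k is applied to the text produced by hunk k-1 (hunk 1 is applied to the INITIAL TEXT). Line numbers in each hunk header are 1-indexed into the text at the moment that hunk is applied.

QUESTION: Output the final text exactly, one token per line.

Answer: hnao
ifri
oac
lwf
lbf
hibbc
pjtck
iucox
pwf
qozm
kba
maaxk
mci
ekihk
fdnwj

Derivation:
Hunk 1: at line 9 remove [ypeix] add [irpo] -> 13 lines: hnao ifri myo nqj pjtck seta jto qozm aws pitxs irpo ekihk fdnwj
Hunk 2: at line 5 remove [seta,jto] add [hwrc] -> 12 lines: hnao ifri myo nqj pjtck hwrc qozm aws pitxs irpo ekihk fdnwj
Hunk 3: at line 4 remove [hwrc] add [iucox,pwf] -> 13 lines: hnao ifri myo nqj pjtck iucox pwf qozm aws pitxs irpo ekihk fdnwj
Hunk 4: at line 7 remove [aws,pitxs,irpo] add [kba,maaxk,mci] -> 13 lines: hnao ifri myo nqj pjtck iucox pwf qozm kba maaxk mci ekihk fdnwj
Hunk 5: at line 2 remove [nqj] add [lbf,hibbc] -> 14 lines: hnao ifri myo lbf hibbc pjtck iucox pwf qozm kba maaxk mci ekihk fdnwj
Hunk 6: at line 1 remove [myo] add [oac,lwf] -> 15 lines: hnao ifri oac lwf lbf hibbc pjtck iucox pwf qozm kba maaxk mci ekihk fdnwj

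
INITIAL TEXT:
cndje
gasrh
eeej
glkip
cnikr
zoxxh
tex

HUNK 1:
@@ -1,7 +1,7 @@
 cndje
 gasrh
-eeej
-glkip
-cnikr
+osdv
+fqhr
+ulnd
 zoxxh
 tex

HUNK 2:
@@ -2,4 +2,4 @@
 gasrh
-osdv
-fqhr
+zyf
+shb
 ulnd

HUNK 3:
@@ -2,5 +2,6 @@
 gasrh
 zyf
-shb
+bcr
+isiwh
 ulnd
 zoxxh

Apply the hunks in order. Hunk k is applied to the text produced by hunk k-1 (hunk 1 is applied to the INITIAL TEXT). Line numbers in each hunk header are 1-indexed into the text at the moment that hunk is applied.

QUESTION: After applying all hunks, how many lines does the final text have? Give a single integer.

Hunk 1: at line 1 remove [eeej,glkip,cnikr] add [osdv,fqhr,ulnd] -> 7 lines: cndje gasrh osdv fqhr ulnd zoxxh tex
Hunk 2: at line 2 remove [osdv,fqhr] add [zyf,shb] -> 7 lines: cndje gasrh zyf shb ulnd zoxxh tex
Hunk 3: at line 2 remove [shb] add [bcr,isiwh] -> 8 lines: cndje gasrh zyf bcr isiwh ulnd zoxxh tex
Final line count: 8

Answer: 8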